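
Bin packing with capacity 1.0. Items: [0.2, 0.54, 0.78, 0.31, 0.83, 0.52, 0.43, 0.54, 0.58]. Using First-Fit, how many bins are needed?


Place items sequentially using First-Fit:
  Item 0.2 -> new Bin 1
  Item 0.54 -> Bin 1 (now 0.74)
  Item 0.78 -> new Bin 2
  Item 0.31 -> new Bin 3
  Item 0.83 -> new Bin 4
  Item 0.52 -> Bin 3 (now 0.83)
  Item 0.43 -> new Bin 5
  Item 0.54 -> Bin 5 (now 0.97)
  Item 0.58 -> new Bin 6
Total bins used = 6

6


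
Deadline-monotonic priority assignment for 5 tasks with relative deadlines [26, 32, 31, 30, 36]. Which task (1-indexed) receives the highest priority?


Sort tasks by relative deadline (ascending):
  Task 1: deadline = 26
  Task 4: deadline = 30
  Task 3: deadline = 31
  Task 2: deadline = 32
  Task 5: deadline = 36
Priority order (highest first): [1, 4, 3, 2, 5]
Highest priority task = 1

1


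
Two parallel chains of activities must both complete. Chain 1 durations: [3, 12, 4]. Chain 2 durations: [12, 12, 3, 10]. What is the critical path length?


Path A total = 3 + 12 + 4 = 19
Path B total = 12 + 12 + 3 + 10 = 37
Critical path = longest path = max(19, 37) = 37

37


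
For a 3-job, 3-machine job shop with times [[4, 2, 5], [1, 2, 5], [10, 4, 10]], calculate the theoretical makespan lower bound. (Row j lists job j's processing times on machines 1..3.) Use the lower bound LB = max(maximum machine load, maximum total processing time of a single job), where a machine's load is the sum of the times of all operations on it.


Machine loads:
  Machine 1: 4 + 1 + 10 = 15
  Machine 2: 2 + 2 + 4 = 8
  Machine 3: 5 + 5 + 10 = 20
Max machine load = 20
Job totals:
  Job 1: 11
  Job 2: 8
  Job 3: 24
Max job total = 24
Lower bound = max(20, 24) = 24

24


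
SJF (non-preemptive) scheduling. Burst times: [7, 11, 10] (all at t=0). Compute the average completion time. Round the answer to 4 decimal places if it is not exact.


SJF order (ascending): [7, 10, 11]
Completion times:
  Job 1: burst=7, C=7
  Job 2: burst=10, C=17
  Job 3: burst=11, C=28
Average completion = 52/3 = 17.3333

17.3333


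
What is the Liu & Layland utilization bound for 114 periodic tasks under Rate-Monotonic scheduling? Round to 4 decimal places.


Compute 2^(1/114) = 1.0060987606
Subtract 1: 1.0060987606 - 1 = 0.0060987606
Multiply by n: 114 * 0.0060987606 = 0.6952587084
Round to 4 dp: 0.6953

0.6953


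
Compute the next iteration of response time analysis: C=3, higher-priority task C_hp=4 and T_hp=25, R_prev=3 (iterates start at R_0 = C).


R_next = C + ceil(R_prev / T_hp) * C_hp
ceil(3 / 25) = ceil(0.12) = 1
Interference = 1 * 4 = 4
R_next = 3 + 4 = 7

7


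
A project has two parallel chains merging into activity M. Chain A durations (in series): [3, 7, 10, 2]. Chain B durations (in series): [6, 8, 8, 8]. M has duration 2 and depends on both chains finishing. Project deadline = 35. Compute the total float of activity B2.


Forward pass: ES(B2) = sum of predecessors on chain B = 6
EF = ES + duration = 6 + 8 = 14
Backward pass: LF(M) = deadline = 35; LS(M) = 35 - 2 = 33
LF(B2) = LS(M) - sum(successors on chain B) = 33 - 16 = 17
LS = LF - duration = 17 - 8 = 9
Total float = LS - ES = 9 - 6 = 3

3


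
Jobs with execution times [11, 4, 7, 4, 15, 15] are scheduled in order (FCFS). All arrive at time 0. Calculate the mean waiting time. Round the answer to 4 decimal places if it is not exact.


FCFS order (as given): [11, 4, 7, 4, 15, 15]
Waiting times:
  Job 1: wait = 0
  Job 2: wait = 11
  Job 3: wait = 15
  Job 4: wait = 22
  Job 5: wait = 26
  Job 6: wait = 41
Sum of waiting times = 115
Average waiting time = 115/6 = 19.1667

19.1667


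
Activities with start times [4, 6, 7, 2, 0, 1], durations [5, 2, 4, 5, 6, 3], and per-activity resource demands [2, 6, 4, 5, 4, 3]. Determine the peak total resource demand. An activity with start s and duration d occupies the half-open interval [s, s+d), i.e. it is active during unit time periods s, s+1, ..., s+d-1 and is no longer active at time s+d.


Each activity i is active on [start_i, start_i + duration_i).
Compute total resource usage per time slot:
  t=0: active resources = [4], total = 4
  t=1: active resources = [4, 3], total = 7
  t=2: active resources = [5, 4, 3], total = 12
  t=3: active resources = [5, 4, 3], total = 12
  t=4: active resources = [2, 5, 4], total = 11
  t=5: active resources = [2, 5, 4], total = 11
  t=6: active resources = [2, 6, 5], total = 13
  t=7: active resources = [2, 6, 4], total = 12
  t=8: active resources = [2, 4], total = 6
  t=9: active resources = [4], total = 4
  t=10: active resources = [4], total = 4
Peak resource demand = 13

13


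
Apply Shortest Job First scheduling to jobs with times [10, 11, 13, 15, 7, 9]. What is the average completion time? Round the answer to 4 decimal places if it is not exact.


SJF order (ascending): [7, 9, 10, 11, 13, 15]
Completion times:
  Job 1: burst=7, C=7
  Job 2: burst=9, C=16
  Job 3: burst=10, C=26
  Job 4: burst=11, C=37
  Job 5: burst=13, C=50
  Job 6: burst=15, C=65
Average completion = 201/6 = 33.5

33.5


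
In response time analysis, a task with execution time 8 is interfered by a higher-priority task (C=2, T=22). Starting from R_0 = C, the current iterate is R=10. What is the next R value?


R_next = C + ceil(R_prev / T_hp) * C_hp
ceil(10 / 22) = ceil(0.4545) = 1
Interference = 1 * 2 = 2
R_next = 8 + 2 = 10
R_next = R_prev, so the iteration has converged (response time = 10).

10


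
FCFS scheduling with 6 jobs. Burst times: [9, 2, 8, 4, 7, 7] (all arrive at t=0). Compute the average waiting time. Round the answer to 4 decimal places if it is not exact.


FCFS order (as given): [9, 2, 8, 4, 7, 7]
Waiting times:
  Job 1: wait = 0
  Job 2: wait = 9
  Job 3: wait = 11
  Job 4: wait = 19
  Job 5: wait = 23
  Job 6: wait = 30
Sum of waiting times = 92
Average waiting time = 92/6 = 15.3333

15.3333


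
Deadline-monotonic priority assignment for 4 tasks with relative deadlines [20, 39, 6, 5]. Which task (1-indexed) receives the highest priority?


Sort tasks by relative deadline (ascending):
  Task 4: deadline = 5
  Task 3: deadline = 6
  Task 1: deadline = 20
  Task 2: deadline = 39
Priority order (highest first): [4, 3, 1, 2]
Highest priority task = 4

4


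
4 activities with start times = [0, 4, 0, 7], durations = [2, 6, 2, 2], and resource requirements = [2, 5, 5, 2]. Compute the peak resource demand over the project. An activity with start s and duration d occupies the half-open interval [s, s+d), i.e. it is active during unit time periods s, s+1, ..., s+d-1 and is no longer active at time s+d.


Each activity i is active on [start_i, start_i + duration_i).
Compute total resource usage per time slot:
  t=0: active resources = [2, 5], total = 7
  t=1: active resources = [2, 5], total = 7
  t=2: active resources = [], total = 0
  t=3: active resources = [], total = 0
  t=4: active resources = [5], total = 5
  t=5: active resources = [5], total = 5
  t=6: active resources = [5], total = 5
  t=7: active resources = [5, 2], total = 7
  t=8: active resources = [5, 2], total = 7
  t=9: active resources = [5], total = 5
Peak resource demand = 7

7


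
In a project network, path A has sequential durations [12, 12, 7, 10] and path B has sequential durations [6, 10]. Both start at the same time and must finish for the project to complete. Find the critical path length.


Path A total = 12 + 12 + 7 + 10 = 41
Path B total = 6 + 10 = 16
Critical path = longest path = max(41, 16) = 41

41


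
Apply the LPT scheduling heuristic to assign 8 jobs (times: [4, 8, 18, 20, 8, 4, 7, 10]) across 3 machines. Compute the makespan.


Sort jobs in decreasing order (LPT): [20, 18, 10, 8, 8, 7, 4, 4]
Assign each job to the least loaded machine:
  Machine 1: jobs [20, 4, 4], load = 28
  Machine 2: jobs [18, 8], load = 26
  Machine 3: jobs [10, 8, 7], load = 25
Makespan = max load = 28

28


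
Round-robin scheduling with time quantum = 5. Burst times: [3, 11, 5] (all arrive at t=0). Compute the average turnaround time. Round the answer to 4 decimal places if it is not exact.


Time quantum = 5
Execution trace:
  J1 runs 3 units, time = 3
  J2 runs 5 units, time = 8
  J3 runs 5 units, time = 13
  J2 runs 5 units, time = 18
  J2 runs 1 units, time = 19
Finish times: [3, 19, 13]
Average turnaround = 35/3 = 11.6667

11.6667


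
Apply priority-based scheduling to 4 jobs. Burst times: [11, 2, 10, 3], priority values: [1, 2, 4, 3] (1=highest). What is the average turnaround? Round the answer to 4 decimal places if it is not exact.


Sort by priority (ascending = highest first):
Order: [(1, 11), (2, 2), (3, 3), (4, 10)]
Completion times:
  Priority 1, burst=11, C=11
  Priority 2, burst=2, C=13
  Priority 3, burst=3, C=16
  Priority 4, burst=10, C=26
Average turnaround = 66/4 = 16.5

16.5


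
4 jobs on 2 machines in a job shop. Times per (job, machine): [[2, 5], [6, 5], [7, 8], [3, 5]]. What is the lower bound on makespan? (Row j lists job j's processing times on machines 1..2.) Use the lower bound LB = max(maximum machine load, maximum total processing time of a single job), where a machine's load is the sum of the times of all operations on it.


Machine loads:
  Machine 1: 2 + 6 + 7 + 3 = 18
  Machine 2: 5 + 5 + 8 + 5 = 23
Max machine load = 23
Job totals:
  Job 1: 7
  Job 2: 11
  Job 3: 15
  Job 4: 8
Max job total = 15
Lower bound = max(23, 15) = 23

23


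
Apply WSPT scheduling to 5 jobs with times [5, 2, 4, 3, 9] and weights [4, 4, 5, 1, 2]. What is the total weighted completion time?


Compute p/w ratios and sort ascending (WSPT): [(2, 4), (4, 5), (5, 4), (3, 1), (9, 2)]
Compute weighted completion times:
  Job (p=2,w=4): C=2, w*C=4*2=8
  Job (p=4,w=5): C=6, w*C=5*6=30
  Job (p=5,w=4): C=11, w*C=4*11=44
  Job (p=3,w=1): C=14, w*C=1*14=14
  Job (p=9,w=2): C=23, w*C=2*23=46
Total weighted completion time = 142

142


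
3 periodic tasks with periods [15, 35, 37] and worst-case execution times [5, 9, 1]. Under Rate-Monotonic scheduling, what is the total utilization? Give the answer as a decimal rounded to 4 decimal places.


Compute individual utilizations (exact fractions):
  Task 1: C/T = 5/15 = 1/3 (approx. 0.3333)
  Task 2: C/T = 9/35 (approx. 0.2571)
  Task 3: C/T = 1/37 (approx. 0.027)
Total utilization U = 1/3 + 9/35 + 1/37 = 2399/3885
Rounded to 4 decimal places: U = 0.6175
RM (Liu & Layland) bound for 3 tasks = 0.779763; compare with U = 2399/3885 (approx. 0.617503)
U <= bound, so schedulable by RM sufficient condition.

0.6175


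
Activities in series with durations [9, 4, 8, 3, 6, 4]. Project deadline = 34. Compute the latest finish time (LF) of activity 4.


LF(activity 4) = deadline - sum of successor durations
Successors: activities 5 through 6 with durations [6, 4]
Sum of successor durations = 10
LF = 34 - 10 = 24

24


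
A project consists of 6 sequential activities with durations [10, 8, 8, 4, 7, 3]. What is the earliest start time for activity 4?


Activity 4 starts after activities 1 through 3 complete.
Predecessor durations: [10, 8, 8]
ES = 10 + 8 + 8 = 26

26


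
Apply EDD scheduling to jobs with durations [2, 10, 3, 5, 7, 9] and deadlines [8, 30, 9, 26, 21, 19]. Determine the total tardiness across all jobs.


Sort by due date (EDD order): [(2, 8), (3, 9), (9, 19), (7, 21), (5, 26), (10, 30)]
Compute completion times and tardiness:
  Job 1: p=2, d=8, C=2, tardiness=max(0,2-8)=0
  Job 2: p=3, d=9, C=5, tardiness=max(0,5-9)=0
  Job 3: p=9, d=19, C=14, tardiness=max(0,14-19)=0
  Job 4: p=7, d=21, C=21, tardiness=max(0,21-21)=0
  Job 5: p=5, d=26, C=26, tardiness=max(0,26-26)=0
  Job 6: p=10, d=30, C=36, tardiness=max(0,36-30)=6
Total tardiness = 6

6


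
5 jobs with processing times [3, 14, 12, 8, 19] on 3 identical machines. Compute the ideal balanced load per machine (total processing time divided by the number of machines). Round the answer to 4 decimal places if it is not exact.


Total processing time = 3 + 14 + 12 + 8 + 19 = 56
Number of machines = 3
Ideal balanced load = 56 / 3 = 18.6667

18.6667


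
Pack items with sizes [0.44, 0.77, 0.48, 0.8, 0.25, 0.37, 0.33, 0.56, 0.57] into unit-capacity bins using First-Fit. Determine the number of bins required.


Place items sequentially using First-Fit:
  Item 0.44 -> new Bin 1
  Item 0.77 -> new Bin 2
  Item 0.48 -> Bin 1 (now 0.92)
  Item 0.8 -> new Bin 3
  Item 0.25 -> new Bin 4
  Item 0.37 -> Bin 4 (now 0.62)
  Item 0.33 -> Bin 4 (now 0.95)
  Item 0.56 -> new Bin 5
  Item 0.57 -> new Bin 6
Total bins used = 6

6


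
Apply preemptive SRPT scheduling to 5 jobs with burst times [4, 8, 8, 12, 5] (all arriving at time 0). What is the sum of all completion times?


Since all jobs arrive at t=0, SRPT equals SPT ordering.
SPT order: [4, 5, 8, 8, 12]
Completion times:
  Job 1: p=4, C=4
  Job 2: p=5, C=9
  Job 3: p=8, C=17
  Job 4: p=8, C=25
  Job 5: p=12, C=37
Total completion time = 4 + 9 + 17 + 25 + 37 = 92

92


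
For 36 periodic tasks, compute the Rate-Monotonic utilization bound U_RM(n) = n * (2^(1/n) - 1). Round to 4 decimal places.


Compute 2^(1/36) = 1.0194406437
Subtract 1: 1.0194406437 - 1 = 0.0194406437
Multiply by n: 36 * 0.0194406437 = 0.6998631732
Round to 4 dp: 0.6999

0.6999


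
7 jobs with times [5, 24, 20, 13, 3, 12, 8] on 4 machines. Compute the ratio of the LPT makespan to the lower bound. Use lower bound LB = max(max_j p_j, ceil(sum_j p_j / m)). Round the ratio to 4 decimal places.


LPT order: [24, 20, 13, 12, 8, 5, 3]
Machine loads after assignment: [24, 20, 21, 20]
LPT makespan = 24
Lower bound = max(max_job, ceil(total/4)) = max(24, 22) = 24
Ratio = 24 / 24 = 1.0

1.0


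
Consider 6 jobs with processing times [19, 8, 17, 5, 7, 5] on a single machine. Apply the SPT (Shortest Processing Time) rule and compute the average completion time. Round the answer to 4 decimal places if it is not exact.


Sort jobs by processing time (SPT order): [5, 5, 7, 8, 17, 19]
Compute completion times sequentially:
  Job 1: processing = 5, completes at 5
  Job 2: processing = 5, completes at 10
  Job 3: processing = 7, completes at 17
  Job 4: processing = 8, completes at 25
  Job 5: processing = 17, completes at 42
  Job 6: processing = 19, completes at 61
Sum of completion times = 160
Average completion time = 160/6 = 26.6667

26.6667


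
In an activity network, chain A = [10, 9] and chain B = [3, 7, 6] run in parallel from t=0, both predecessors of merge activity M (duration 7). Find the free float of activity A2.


ES(A2) = sum of predecessors on chain A = 10
EF(A2) = ES + duration = 10 + 9 = 19
Successor of A2 is M. ES(M) = max(sum(A), sum(B)) = max(19, 16) = 19
Free float = ES(successor) - EF(current) = 19 - 19 = 0

0


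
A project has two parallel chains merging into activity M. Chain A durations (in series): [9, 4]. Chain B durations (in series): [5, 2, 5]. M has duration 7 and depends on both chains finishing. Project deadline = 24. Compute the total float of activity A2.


Forward pass: ES(A2) = sum of predecessors on chain A = 9
EF = ES + duration = 9 + 4 = 13
Backward pass: LF(M) = deadline = 24; LS(M) = 24 - 7 = 17
LF(A2) = LS(M) - sum(successors on chain A) = 17 - 0 = 17
LS = LF - duration = 17 - 4 = 13
Total float = LS - ES = 13 - 9 = 4

4


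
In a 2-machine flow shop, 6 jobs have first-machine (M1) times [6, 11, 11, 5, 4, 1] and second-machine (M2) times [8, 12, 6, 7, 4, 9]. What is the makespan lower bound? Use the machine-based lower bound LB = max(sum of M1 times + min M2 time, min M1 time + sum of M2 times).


LB1 = sum(M1 times) + min(M2 times) = 38 + 4 = 42
LB2 = min(M1 times) + sum(M2 times) = 1 + 46 = 47
Lower bound = max(LB1, LB2) = max(42, 47) = 47

47


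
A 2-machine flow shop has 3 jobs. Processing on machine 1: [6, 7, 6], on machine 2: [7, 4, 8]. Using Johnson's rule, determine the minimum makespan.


Apply Johnson's rule:
  Group 1 (a <= b): [(1, 6, 7), (3, 6, 8)]
  Group 2 (a > b): [(2, 7, 4)]
Optimal job order: [1, 3, 2]
Schedule:
  Job 1: M1 done at 6, M2 done at 13
  Job 3: M1 done at 12, M2 done at 21
  Job 2: M1 done at 19, M2 done at 25
Makespan = 25

25


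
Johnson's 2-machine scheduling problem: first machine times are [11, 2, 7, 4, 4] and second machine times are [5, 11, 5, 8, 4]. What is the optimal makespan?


Apply Johnson's rule:
  Group 1 (a <= b): [(2, 2, 11), (4, 4, 8), (5, 4, 4)]
  Group 2 (a > b): [(1, 11, 5), (3, 7, 5)]
Optimal job order: [2, 4, 5, 1, 3]
Schedule:
  Job 2: M1 done at 2, M2 done at 13
  Job 4: M1 done at 6, M2 done at 21
  Job 5: M1 done at 10, M2 done at 25
  Job 1: M1 done at 21, M2 done at 30
  Job 3: M1 done at 28, M2 done at 35
Makespan = 35

35


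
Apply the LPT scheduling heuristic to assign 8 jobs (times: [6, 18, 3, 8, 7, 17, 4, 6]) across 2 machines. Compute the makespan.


Sort jobs in decreasing order (LPT): [18, 17, 8, 7, 6, 6, 4, 3]
Assign each job to the least loaded machine:
  Machine 1: jobs [18, 7, 6, 4], load = 35
  Machine 2: jobs [17, 8, 6, 3], load = 34
Makespan = max load = 35

35


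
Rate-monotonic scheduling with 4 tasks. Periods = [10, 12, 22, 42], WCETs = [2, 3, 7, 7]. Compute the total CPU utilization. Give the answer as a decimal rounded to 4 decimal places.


Compute individual utilizations (exact fractions):
  Task 1: C/T = 2/10 = 1/5 (approx. 0.2)
  Task 2: C/T = 3/12 = 1/4 (approx. 0.25)
  Task 3: C/T = 7/22 (approx. 0.3182)
  Task 4: C/T = 7/42 = 1/6 (approx. 0.1667)
Total utilization U = 1/5 + 1/4 + 7/22 + 1/6 = 617/660
Rounded to 4 decimal places: U = 0.9348
RM (Liu & Layland) bound for 4 tasks = 0.756828; compare with U = 617/660 (approx. 0.934848)
bound < U <= 1, so the RM sufficient condition is not met (inconclusive; an exact test such as response-time analysis is needed).

0.9348


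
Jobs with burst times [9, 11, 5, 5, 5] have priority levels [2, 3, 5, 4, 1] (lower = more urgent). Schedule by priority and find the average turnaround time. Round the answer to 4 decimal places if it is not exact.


Sort by priority (ascending = highest first):
Order: [(1, 5), (2, 9), (3, 11), (4, 5), (5, 5)]
Completion times:
  Priority 1, burst=5, C=5
  Priority 2, burst=9, C=14
  Priority 3, burst=11, C=25
  Priority 4, burst=5, C=30
  Priority 5, burst=5, C=35
Average turnaround = 109/5 = 21.8

21.8


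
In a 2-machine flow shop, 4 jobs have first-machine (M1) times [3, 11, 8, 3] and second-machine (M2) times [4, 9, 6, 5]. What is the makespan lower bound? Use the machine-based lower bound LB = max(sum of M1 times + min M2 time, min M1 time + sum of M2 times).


LB1 = sum(M1 times) + min(M2 times) = 25 + 4 = 29
LB2 = min(M1 times) + sum(M2 times) = 3 + 24 = 27
Lower bound = max(LB1, LB2) = max(29, 27) = 29

29


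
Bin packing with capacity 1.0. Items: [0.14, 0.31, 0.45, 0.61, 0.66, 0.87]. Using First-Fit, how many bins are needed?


Place items sequentially using First-Fit:
  Item 0.14 -> new Bin 1
  Item 0.31 -> Bin 1 (now 0.45)
  Item 0.45 -> Bin 1 (now 0.9)
  Item 0.61 -> new Bin 2
  Item 0.66 -> new Bin 3
  Item 0.87 -> new Bin 4
Total bins used = 4

4


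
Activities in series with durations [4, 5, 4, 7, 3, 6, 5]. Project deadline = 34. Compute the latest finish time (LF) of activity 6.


LF(activity 6) = deadline - sum of successor durations
Successors: activities 7 through 7 with durations [5]
Sum of successor durations = 5
LF = 34 - 5 = 29

29


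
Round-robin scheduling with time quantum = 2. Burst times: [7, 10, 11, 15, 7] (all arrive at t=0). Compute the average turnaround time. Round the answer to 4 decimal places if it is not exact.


Time quantum = 2
Execution trace:
  J1 runs 2 units, time = 2
  J2 runs 2 units, time = 4
  J3 runs 2 units, time = 6
  J4 runs 2 units, time = 8
  J5 runs 2 units, time = 10
  J1 runs 2 units, time = 12
  J2 runs 2 units, time = 14
  J3 runs 2 units, time = 16
  J4 runs 2 units, time = 18
  J5 runs 2 units, time = 20
  J1 runs 2 units, time = 22
  J2 runs 2 units, time = 24
  J3 runs 2 units, time = 26
  J4 runs 2 units, time = 28
  J5 runs 2 units, time = 30
  J1 runs 1 units, time = 31
  J2 runs 2 units, time = 33
  J3 runs 2 units, time = 35
  J4 runs 2 units, time = 37
  J5 runs 1 units, time = 38
  J2 runs 2 units, time = 40
  J3 runs 2 units, time = 42
  J4 runs 2 units, time = 44
  J3 runs 1 units, time = 45
  J4 runs 2 units, time = 47
  J4 runs 2 units, time = 49
  J4 runs 1 units, time = 50
Finish times: [31, 40, 45, 50, 38]
Average turnaround = 204/5 = 40.8

40.8


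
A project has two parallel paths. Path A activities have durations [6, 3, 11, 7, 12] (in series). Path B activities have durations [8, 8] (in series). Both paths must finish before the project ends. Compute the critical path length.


Path A total = 6 + 3 + 11 + 7 + 12 = 39
Path B total = 8 + 8 = 16
Critical path = longest path = max(39, 16) = 39

39


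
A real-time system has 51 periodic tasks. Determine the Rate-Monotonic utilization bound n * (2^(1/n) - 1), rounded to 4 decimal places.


Compute 2^(1/51) = 1.0136839003
Subtract 1: 1.0136839003 - 1 = 0.0136839003
Multiply by n: 51 * 0.0136839003 = 0.6978789153
Round to 4 dp: 0.6979

0.6979


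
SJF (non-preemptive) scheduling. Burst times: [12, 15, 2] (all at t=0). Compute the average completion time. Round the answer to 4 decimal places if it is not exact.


SJF order (ascending): [2, 12, 15]
Completion times:
  Job 1: burst=2, C=2
  Job 2: burst=12, C=14
  Job 3: burst=15, C=29
Average completion = 45/3 = 15.0

15.0


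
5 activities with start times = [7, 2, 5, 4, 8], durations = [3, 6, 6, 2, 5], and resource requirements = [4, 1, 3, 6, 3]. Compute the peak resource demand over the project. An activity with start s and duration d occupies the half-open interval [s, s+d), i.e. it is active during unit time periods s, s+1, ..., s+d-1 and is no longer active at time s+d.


Each activity i is active on [start_i, start_i + duration_i).
Compute total resource usage per time slot:
  t=0: active resources = [], total = 0
  t=1: active resources = [], total = 0
  t=2: active resources = [1], total = 1
  t=3: active resources = [1], total = 1
  t=4: active resources = [1, 6], total = 7
  t=5: active resources = [1, 3, 6], total = 10
  t=6: active resources = [1, 3], total = 4
  t=7: active resources = [4, 1, 3], total = 8
  t=8: active resources = [4, 3, 3], total = 10
  t=9: active resources = [4, 3, 3], total = 10
  t=10: active resources = [3, 3], total = 6
  t=11: active resources = [3], total = 3
  t=12: active resources = [3], total = 3
Peak resource demand = 10

10


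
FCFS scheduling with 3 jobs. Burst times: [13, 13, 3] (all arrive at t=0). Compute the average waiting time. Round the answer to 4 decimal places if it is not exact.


FCFS order (as given): [13, 13, 3]
Waiting times:
  Job 1: wait = 0
  Job 2: wait = 13
  Job 3: wait = 26
Sum of waiting times = 39
Average waiting time = 39/3 = 13.0

13.0


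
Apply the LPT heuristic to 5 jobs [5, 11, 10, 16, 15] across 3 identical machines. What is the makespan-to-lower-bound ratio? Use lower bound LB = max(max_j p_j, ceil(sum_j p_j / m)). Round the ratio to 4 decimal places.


LPT order: [16, 15, 11, 10, 5]
Machine loads after assignment: [16, 20, 21]
LPT makespan = 21
Lower bound = max(max_job, ceil(total/3)) = max(16, 19) = 19
Ratio = 21 / 19 = 1.1053

1.1053


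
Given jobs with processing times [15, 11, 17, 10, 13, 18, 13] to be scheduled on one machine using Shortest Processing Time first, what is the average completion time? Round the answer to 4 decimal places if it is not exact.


Sort jobs by processing time (SPT order): [10, 11, 13, 13, 15, 17, 18]
Compute completion times sequentially:
  Job 1: processing = 10, completes at 10
  Job 2: processing = 11, completes at 21
  Job 3: processing = 13, completes at 34
  Job 4: processing = 13, completes at 47
  Job 5: processing = 15, completes at 62
  Job 6: processing = 17, completes at 79
  Job 7: processing = 18, completes at 97
Sum of completion times = 350
Average completion time = 350/7 = 50.0

50.0


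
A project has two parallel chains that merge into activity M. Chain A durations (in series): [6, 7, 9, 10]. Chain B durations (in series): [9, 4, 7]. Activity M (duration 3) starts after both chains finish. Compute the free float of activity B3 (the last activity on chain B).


ES(B3) = sum of predecessors on chain B = 13
EF(B3) = ES + duration = 13 + 7 = 20
Successor of B3 is M. ES(M) = max(sum(A), sum(B)) = max(32, 20) = 32
Free float = ES(successor) - EF(current) = 32 - 20 = 12

12


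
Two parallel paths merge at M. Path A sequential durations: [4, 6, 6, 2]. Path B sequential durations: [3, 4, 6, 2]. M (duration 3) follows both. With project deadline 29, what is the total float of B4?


Forward pass: ES(B4) = sum of predecessors on chain B = 13
EF = ES + duration = 13 + 2 = 15
Backward pass: LF(M) = deadline = 29; LS(M) = 29 - 3 = 26
LF(B4) = LS(M) - sum(successors on chain B) = 26 - 0 = 26
LS = LF - duration = 26 - 2 = 24
Total float = LS - ES = 24 - 13 = 11

11


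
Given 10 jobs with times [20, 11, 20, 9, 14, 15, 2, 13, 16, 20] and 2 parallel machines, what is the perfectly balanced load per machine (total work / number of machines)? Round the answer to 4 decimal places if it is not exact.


Total processing time = 20 + 11 + 20 + 9 + 14 + 15 + 2 + 13 + 16 + 20 = 140
Number of machines = 2
Ideal balanced load = 140 / 2 = 70.0

70.0


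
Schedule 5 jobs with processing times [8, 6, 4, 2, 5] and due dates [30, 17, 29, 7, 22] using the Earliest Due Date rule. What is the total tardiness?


Sort by due date (EDD order): [(2, 7), (6, 17), (5, 22), (4, 29), (8, 30)]
Compute completion times and tardiness:
  Job 1: p=2, d=7, C=2, tardiness=max(0,2-7)=0
  Job 2: p=6, d=17, C=8, tardiness=max(0,8-17)=0
  Job 3: p=5, d=22, C=13, tardiness=max(0,13-22)=0
  Job 4: p=4, d=29, C=17, tardiness=max(0,17-29)=0
  Job 5: p=8, d=30, C=25, tardiness=max(0,25-30)=0
Total tardiness = 0

0


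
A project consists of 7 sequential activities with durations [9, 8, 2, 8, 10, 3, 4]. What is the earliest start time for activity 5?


Activity 5 starts after activities 1 through 4 complete.
Predecessor durations: [9, 8, 2, 8]
ES = 9 + 8 + 2 + 8 = 27

27


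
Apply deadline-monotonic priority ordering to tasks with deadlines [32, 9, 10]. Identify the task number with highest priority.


Sort tasks by relative deadline (ascending):
  Task 2: deadline = 9
  Task 3: deadline = 10
  Task 1: deadline = 32
Priority order (highest first): [2, 3, 1]
Highest priority task = 2

2


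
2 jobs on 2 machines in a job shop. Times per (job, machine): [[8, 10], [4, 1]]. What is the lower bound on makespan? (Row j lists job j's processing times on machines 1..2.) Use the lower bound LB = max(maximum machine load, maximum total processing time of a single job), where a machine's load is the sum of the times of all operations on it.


Machine loads:
  Machine 1: 8 + 4 = 12
  Machine 2: 10 + 1 = 11
Max machine load = 12
Job totals:
  Job 1: 18
  Job 2: 5
Max job total = 18
Lower bound = max(12, 18) = 18

18


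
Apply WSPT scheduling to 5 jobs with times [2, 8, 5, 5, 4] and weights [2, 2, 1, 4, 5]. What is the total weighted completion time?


Compute p/w ratios and sort ascending (WSPT): [(4, 5), (2, 2), (5, 4), (8, 2), (5, 1)]
Compute weighted completion times:
  Job (p=4,w=5): C=4, w*C=5*4=20
  Job (p=2,w=2): C=6, w*C=2*6=12
  Job (p=5,w=4): C=11, w*C=4*11=44
  Job (p=8,w=2): C=19, w*C=2*19=38
  Job (p=5,w=1): C=24, w*C=1*24=24
Total weighted completion time = 138

138


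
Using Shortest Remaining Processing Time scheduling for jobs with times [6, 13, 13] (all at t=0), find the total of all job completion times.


Since all jobs arrive at t=0, SRPT equals SPT ordering.
SPT order: [6, 13, 13]
Completion times:
  Job 1: p=6, C=6
  Job 2: p=13, C=19
  Job 3: p=13, C=32
Total completion time = 6 + 19 + 32 = 57

57


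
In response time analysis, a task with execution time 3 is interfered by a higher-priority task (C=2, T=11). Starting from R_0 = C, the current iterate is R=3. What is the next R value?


R_next = C + ceil(R_prev / T_hp) * C_hp
ceil(3 / 11) = ceil(0.2727) = 1
Interference = 1 * 2 = 2
R_next = 3 + 2 = 5

5


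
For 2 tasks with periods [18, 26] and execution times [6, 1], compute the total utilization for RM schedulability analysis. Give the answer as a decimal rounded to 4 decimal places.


Compute individual utilizations (exact fractions):
  Task 1: C/T = 6/18 = 1/3 (approx. 0.3333)
  Task 2: C/T = 1/26 (approx. 0.0385)
Total utilization U = 1/3 + 1/26 = 29/78
Rounded to 4 decimal places: U = 0.3718
RM (Liu & Layland) bound for 2 tasks = 0.828427; compare with U = 29/78 (approx. 0.371795)
U <= bound, so schedulable by RM sufficient condition.

0.3718


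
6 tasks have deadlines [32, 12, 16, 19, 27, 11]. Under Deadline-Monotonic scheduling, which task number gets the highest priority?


Sort tasks by relative deadline (ascending):
  Task 6: deadline = 11
  Task 2: deadline = 12
  Task 3: deadline = 16
  Task 4: deadline = 19
  Task 5: deadline = 27
  Task 1: deadline = 32
Priority order (highest first): [6, 2, 3, 4, 5, 1]
Highest priority task = 6

6


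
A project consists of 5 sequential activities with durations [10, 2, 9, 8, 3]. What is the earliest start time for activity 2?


Activity 2 starts after activities 1 through 1 complete.
Predecessor durations: [10]
ES = 10 = 10

10


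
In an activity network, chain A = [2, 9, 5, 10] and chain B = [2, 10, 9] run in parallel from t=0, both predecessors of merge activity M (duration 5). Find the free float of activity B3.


ES(B3) = sum of predecessors on chain B = 12
EF(B3) = ES + duration = 12 + 9 = 21
Successor of B3 is M. ES(M) = max(sum(A), sum(B)) = max(26, 21) = 26
Free float = ES(successor) - EF(current) = 26 - 21 = 5

5


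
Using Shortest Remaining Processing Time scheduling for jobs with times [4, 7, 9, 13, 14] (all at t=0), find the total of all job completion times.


Since all jobs arrive at t=0, SRPT equals SPT ordering.
SPT order: [4, 7, 9, 13, 14]
Completion times:
  Job 1: p=4, C=4
  Job 2: p=7, C=11
  Job 3: p=9, C=20
  Job 4: p=13, C=33
  Job 5: p=14, C=47
Total completion time = 4 + 11 + 20 + 33 + 47 = 115

115


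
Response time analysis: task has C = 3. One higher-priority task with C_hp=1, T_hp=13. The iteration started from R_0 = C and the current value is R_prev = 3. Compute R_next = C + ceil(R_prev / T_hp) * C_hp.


R_next = C + ceil(R_prev / T_hp) * C_hp
ceil(3 / 13) = ceil(0.2308) = 1
Interference = 1 * 1 = 1
R_next = 3 + 1 = 4

4


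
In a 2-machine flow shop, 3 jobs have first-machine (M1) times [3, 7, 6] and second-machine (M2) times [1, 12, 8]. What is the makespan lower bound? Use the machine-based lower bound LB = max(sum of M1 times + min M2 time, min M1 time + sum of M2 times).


LB1 = sum(M1 times) + min(M2 times) = 16 + 1 = 17
LB2 = min(M1 times) + sum(M2 times) = 3 + 21 = 24
Lower bound = max(LB1, LB2) = max(17, 24) = 24

24


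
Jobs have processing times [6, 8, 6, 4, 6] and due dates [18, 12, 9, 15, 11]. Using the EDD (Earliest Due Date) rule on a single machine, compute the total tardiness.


Sort by due date (EDD order): [(6, 9), (6, 11), (8, 12), (4, 15), (6, 18)]
Compute completion times and tardiness:
  Job 1: p=6, d=9, C=6, tardiness=max(0,6-9)=0
  Job 2: p=6, d=11, C=12, tardiness=max(0,12-11)=1
  Job 3: p=8, d=12, C=20, tardiness=max(0,20-12)=8
  Job 4: p=4, d=15, C=24, tardiness=max(0,24-15)=9
  Job 5: p=6, d=18, C=30, tardiness=max(0,30-18)=12
Total tardiness = 30

30


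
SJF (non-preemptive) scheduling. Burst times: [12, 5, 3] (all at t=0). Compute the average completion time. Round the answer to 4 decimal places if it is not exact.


SJF order (ascending): [3, 5, 12]
Completion times:
  Job 1: burst=3, C=3
  Job 2: burst=5, C=8
  Job 3: burst=12, C=20
Average completion = 31/3 = 10.3333

10.3333


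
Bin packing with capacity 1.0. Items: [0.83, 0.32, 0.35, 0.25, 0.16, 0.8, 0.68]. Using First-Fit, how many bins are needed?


Place items sequentially using First-Fit:
  Item 0.83 -> new Bin 1
  Item 0.32 -> new Bin 2
  Item 0.35 -> Bin 2 (now 0.67)
  Item 0.25 -> Bin 2 (now 0.92)
  Item 0.16 -> Bin 1 (now 0.99)
  Item 0.8 -> new Bin 3
  Item 0.68 -> new Bin 4
Total bins used = 4

4


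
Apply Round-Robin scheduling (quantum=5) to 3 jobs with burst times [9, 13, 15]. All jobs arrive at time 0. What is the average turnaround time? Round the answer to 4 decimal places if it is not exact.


Time quantum = 5
Execution trace:
  J1 runs 5 units, time = 5
  J2 runs 5 units, time = 10
  J3 runs 5 units, time = 15
  J1 runs 4 units, time = 19
  J2 runs 5 units, time = 24
  J3 runs 5 units, time = 29
  J2 runs 3 units, time = 32
  J3 runs 5 units, time = 37
Finish times: [19, 32, 37]
Average turnaround = 88/3 = 29.3333

29.3333


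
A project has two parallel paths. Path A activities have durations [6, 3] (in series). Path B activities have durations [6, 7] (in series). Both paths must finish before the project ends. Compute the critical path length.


Path A total = 6 + 3 = 9
Path B total = 6 + 7 = 13
Critical path = longest path = max(9, 13) = 13

13


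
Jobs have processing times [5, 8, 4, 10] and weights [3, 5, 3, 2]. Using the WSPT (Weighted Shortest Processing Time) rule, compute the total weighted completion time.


Compute p/w ratios and sort ascending (WSPT): [(4, 3), (8, 5), (5, 3), (10, 2)]
Compute weighted completion times:
  Job (p=4,w=3): C=4, w*C=3*4=12
  Job (p=8,w=5): C=12, w*C=5*12=60
  Job (p=5,w=3): C=17, w*C=3*17=51
  Job (p=10,w=2): C=27, w*C=2*27=54
Total weighted completion time = 177

177


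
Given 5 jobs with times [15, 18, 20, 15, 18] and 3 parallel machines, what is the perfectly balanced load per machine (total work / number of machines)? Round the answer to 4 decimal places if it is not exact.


Total processing time = 15 + 18 + 20 + 15 + 18 = 86
Number of machines = 3
Ideal balanced load = 86 / 3 = 28.6667

28.6667


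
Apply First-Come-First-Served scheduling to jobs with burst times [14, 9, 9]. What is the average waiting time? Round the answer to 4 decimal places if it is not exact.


FCFS order (as given): [14, 9, 9]
Waiting times:
  Job 1: wait = 0
  Job 2: wait = 14
  Job 3: wait = 23
Sum of waiting times = 37
Average waiting time = 37/3 = 12.3333

12.3333


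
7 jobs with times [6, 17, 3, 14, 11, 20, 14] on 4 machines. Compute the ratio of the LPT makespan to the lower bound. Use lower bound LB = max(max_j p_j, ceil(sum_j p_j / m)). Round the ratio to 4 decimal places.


LPT order: [20, 17, 14, 14, 11, 6, 3]
Machine loads after assignment: [20, 20, 25, 20]
LPT makespan = 25
Lower bound = max(max_job, ceil(total/4)) = max(20, 22) = 22
Ratio = 25 / 22 = 1.1364

1.1364


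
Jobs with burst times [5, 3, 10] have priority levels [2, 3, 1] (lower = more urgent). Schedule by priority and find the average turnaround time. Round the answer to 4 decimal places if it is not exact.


Sort by priority (ascending = highest first):
Order: [(1, 10), (2, 5), (3, 3)]
Completion times:
  Priority 1, burst=10, C=10
  Priority 2, burst=5, C=15
  Priority 3, burst=3, C=18
Average turnaround = 43/3 = 14.3333

14.3333


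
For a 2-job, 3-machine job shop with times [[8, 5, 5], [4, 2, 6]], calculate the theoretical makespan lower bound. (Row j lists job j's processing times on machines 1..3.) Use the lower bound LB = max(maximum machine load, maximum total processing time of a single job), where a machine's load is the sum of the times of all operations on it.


Machine loads:
  Machine 1: 8 + 4 = 12
  Machine 2: 5 + 2 = 7
  Machine 3: 5 + 6 = 11
Max machine load = 12
Job totals:
  Job 1: 18
  Job 2: 12
Max job total = 18
Lower bound = max(12, 18) = 18

18


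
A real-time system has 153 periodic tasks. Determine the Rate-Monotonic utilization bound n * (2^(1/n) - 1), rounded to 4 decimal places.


Compute 2^(1/153) = 1.0045406514
Subtract 1: 1.0045406514 - 1 = 0.0045406514
Multiply by n: 153 * 0.0045406514 = 0.6947196642
Round to 4 dp: 0.6947

0.6947


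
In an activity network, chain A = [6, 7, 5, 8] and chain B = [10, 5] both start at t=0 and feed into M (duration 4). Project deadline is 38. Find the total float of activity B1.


Forward pass: ES(B1) = sum of predecessors on chain B = 0
EF = ES + duration = 0 + 10 = 10
Backward pass: LF(M) = deadline = 38; LS(M) = 38 - 4 = 34
LF(B1) = LS(M) - sum(successors on chain B) = 34 - 5 = 29
LS = LF - duration = 29 - 10 = 19
Total float = LS - ES = 19 - 0 = 19

19


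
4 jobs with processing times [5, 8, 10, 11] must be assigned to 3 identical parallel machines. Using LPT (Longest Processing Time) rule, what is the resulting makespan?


Sort jobs in decreasing order (LPT): [11, 10, 8, 5]
Assign each job to the least loaded machine:
  Machine 1: jobs [11], load = 11
  Machine 2: jobs [10], load = 10
  Machine 3: jobs [8, 5], load = 13
Makespan = max load = 13

13


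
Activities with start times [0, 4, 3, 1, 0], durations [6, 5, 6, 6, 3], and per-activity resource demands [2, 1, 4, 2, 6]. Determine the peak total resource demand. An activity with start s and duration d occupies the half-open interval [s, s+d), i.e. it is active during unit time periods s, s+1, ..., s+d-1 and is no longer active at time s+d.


Each activity i is active on [start_i, start_i + duration_i).
Compute total resource usage per time slot:
  t=0: active resources = [2, 6], total = 8
  t=1: active resources = [2, 2, 6], total = 10
  t=2: active resources = [2, 2, 6], total = 10
  t=3: active resources = [2, 4, 2], total = 8
  t=4: active resources = [2, 1, 4, 2], total = 9
  t=5: active resources = [2, 1, 4, 2], total = 9
  t=6: active resources = [1, 4, 2], total = 7
  t=7: active resources = [1, 4], total = 5
  t=8: active resources = [1, 4], total = 5
Peak resource demand = 10

10


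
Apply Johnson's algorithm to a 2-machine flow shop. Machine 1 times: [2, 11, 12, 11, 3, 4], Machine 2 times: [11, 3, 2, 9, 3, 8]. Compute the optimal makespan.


Apply Johnson's rule:
  Group 1 (a <= b): [(1, 2, 11), (5, 3, 3), (6, 4, 8)]
  Group 2 (a > b): [(4, 11, 9), (2, 11, 3), (3, 12, 2)]
Optimal job order: [1, 5, 6, 4, 2, 3]
Schedule:
  Job 1: M1 done at 2, M2 done at 13
  Job 5: M1 done at 5, M2 done at 16
  Job 6: M1 done at 9, M2 done at 24
  Job 4: M1 done at 20, M2 done at 33
  Job 2: M1 done at 31, M2 done at 36
  Job 3: M1 done at 43, M2 done at 45
Makespan = 45

45


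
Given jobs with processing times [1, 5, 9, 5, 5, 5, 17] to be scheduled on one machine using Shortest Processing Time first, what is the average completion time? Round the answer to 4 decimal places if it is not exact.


Sort jobs by processing time (SPT order): [1, 5, 5, 5, 5, 9, 17]
Compute completion times sequentially:
  Job 1: processing = 1, completes at 1
  Job 2: processing = 5, completes at 6
  Job 3: processing = 5, completes at 11
  Job 4: processing = 5, completes at 16
  Job 5: processing = 5, completes at 21
  Job 6: processing = 9, completes at 30
  Job 7: processing = 17, completes at 47
Sum of completion times = 132
Average completion time = 132/7 = 18.8571

18.8571


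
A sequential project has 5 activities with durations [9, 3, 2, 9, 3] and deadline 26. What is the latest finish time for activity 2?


LF(activity 2) = deadline - sum of successor durations
Successors: activities 3 through 5 with durations [2, 9, 3]
Sum of successor durations = 14
LF = 26 - 14 = 12

12


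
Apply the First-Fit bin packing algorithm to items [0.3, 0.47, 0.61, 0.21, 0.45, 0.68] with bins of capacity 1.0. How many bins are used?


Place items sequentially using First-Fit:
  Item 0.3 -> new Bin 1
  Item 0.47 -> Bin 1 (now 0.77)
  Item 0.61 -> new Bin 2
  Item 0.21 -> Bin 1 (now 0.98)
  Item 0.45 -> new Bin 3
  Item 0.68 -> new Bin 4
Total bins used = 4

4


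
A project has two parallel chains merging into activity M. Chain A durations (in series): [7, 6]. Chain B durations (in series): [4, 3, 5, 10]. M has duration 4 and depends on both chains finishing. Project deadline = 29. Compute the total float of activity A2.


Forward pass: ES(A2) = sum of predecessors on chain A = 7
EF = ES + duration = 7 + 6 = 13
Backward pass: LF(M) = deadline = 29; LS(M) = 29 - 4 = 25
LF(A2) = LS(M) - sum(successors on chain A) = 25 - 0 = 25
LS = LF - duration = 25 - 6 = 19
Total float = LS - ES = 19 - 7 = 12

12
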